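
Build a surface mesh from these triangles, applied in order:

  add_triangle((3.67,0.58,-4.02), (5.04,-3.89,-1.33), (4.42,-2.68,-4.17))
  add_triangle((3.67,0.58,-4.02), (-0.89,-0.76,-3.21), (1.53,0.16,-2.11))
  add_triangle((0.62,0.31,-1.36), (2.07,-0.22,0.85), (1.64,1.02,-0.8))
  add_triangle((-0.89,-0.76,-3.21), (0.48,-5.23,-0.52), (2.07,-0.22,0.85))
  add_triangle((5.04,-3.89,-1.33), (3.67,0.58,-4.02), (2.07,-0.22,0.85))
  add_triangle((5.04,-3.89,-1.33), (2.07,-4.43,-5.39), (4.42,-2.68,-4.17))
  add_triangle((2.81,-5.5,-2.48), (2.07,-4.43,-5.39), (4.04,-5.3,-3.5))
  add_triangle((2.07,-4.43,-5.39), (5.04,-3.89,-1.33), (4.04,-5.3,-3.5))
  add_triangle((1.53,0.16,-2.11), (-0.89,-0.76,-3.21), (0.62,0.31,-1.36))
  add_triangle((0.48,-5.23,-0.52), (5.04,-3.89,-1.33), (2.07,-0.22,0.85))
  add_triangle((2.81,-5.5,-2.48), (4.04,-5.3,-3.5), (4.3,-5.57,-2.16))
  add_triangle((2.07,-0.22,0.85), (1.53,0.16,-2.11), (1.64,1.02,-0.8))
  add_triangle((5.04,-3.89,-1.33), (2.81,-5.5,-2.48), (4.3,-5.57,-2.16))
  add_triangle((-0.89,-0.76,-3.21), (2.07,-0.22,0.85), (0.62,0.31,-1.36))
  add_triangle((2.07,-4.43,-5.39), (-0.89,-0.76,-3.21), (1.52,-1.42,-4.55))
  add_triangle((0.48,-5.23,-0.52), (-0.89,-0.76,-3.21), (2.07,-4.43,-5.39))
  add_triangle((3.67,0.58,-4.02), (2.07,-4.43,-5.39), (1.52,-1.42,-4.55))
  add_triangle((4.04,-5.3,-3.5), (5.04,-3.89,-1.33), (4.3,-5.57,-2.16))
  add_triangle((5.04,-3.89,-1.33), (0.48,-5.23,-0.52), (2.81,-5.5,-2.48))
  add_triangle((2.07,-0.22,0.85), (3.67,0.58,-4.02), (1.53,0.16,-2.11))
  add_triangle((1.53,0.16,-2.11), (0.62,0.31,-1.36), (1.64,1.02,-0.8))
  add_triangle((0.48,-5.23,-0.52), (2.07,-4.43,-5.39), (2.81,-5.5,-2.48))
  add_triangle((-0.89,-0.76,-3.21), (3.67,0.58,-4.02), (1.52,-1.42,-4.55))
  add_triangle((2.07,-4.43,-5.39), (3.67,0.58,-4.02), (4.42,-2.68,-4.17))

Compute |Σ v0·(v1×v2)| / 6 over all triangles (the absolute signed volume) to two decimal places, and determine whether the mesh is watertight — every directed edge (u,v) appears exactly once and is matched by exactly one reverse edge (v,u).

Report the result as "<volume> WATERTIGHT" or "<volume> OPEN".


Per-triangle v0·(v1×v2)/6:
  t1: +6.7351
  t2: -0.0449
  t3: -0.4742
  t4: -4.8711
  t5: +7.5338
  t6: +10.1222
  t7: +4.3395
  t8: +3.0867
  t9: +0.3633
  t10: +5.2443
  t11: +1.9092
  t12: +0.9643
  t13: -0.4185
  t14: -0.8449
  t15: +4.0397
  t16: +8.6855
  t17: +5.2239
  t18: +2.7233
  t19: +5.9958
  t20: -0.3012
  t21: +0.2006
  t22: +7.1425
  t23: +3.1568
  t24: +8.4069
Σ = +78.9188 → |volume| = 78.92

Directed edges: 72 total, each appears once with its reverse present → watertight.

78.92 WATERTIGHT


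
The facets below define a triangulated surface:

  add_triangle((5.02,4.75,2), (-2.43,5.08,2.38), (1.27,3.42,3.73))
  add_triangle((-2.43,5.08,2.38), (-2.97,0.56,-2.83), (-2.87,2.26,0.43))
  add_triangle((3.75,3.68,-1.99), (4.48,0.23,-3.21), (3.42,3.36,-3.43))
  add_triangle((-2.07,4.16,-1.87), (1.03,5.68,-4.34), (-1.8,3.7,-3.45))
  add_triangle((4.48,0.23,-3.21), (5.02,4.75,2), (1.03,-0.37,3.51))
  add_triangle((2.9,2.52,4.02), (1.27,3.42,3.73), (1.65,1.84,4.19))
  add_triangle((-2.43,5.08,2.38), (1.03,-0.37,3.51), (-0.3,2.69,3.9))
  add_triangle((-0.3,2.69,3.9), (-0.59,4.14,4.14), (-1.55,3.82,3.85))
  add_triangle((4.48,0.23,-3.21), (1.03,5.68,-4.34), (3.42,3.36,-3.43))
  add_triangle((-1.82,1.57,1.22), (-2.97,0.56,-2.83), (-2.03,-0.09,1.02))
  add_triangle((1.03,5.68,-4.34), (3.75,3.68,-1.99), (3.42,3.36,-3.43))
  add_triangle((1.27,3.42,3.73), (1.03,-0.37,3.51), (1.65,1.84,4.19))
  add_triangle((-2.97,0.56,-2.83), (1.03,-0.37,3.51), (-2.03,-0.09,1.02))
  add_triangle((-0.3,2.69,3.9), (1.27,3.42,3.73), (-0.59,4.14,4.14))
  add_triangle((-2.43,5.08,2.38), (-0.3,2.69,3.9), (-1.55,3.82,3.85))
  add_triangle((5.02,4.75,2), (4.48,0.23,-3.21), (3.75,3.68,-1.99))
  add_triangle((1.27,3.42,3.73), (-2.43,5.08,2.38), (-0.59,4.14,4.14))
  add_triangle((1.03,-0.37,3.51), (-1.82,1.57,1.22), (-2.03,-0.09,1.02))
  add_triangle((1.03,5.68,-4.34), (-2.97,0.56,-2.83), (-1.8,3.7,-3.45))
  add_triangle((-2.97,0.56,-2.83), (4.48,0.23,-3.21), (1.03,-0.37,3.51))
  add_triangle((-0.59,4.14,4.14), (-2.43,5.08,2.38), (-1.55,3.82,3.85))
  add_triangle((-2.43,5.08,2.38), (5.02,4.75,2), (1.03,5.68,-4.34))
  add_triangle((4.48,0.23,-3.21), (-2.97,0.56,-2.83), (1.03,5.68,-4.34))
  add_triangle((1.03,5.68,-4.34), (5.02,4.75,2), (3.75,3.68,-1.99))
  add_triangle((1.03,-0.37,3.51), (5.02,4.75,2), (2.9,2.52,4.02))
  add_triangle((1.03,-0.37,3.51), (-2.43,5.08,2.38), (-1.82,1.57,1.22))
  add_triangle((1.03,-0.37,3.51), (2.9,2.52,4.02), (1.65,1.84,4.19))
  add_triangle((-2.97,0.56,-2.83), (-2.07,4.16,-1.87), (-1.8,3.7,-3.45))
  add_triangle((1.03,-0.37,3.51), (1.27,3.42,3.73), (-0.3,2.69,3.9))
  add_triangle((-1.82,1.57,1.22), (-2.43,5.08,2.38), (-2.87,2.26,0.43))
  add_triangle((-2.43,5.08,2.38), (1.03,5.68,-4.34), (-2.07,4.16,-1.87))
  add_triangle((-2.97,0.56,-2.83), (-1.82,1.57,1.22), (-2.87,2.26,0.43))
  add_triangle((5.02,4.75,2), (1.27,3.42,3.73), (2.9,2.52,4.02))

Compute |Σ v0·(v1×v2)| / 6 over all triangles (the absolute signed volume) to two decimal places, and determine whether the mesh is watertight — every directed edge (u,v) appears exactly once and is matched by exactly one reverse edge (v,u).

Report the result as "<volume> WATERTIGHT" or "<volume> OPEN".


Per-triangle v0·(v1×v2)/6:
  t1: +13.6911
  t2: +3.2452
  t3: +4.2077
  t4: +4.7264
  t5: +16.0161
  t6: +1.7436
  t7: +1.1708
  t8: +0.8413
  t9: +4.4490
  t10: +2.4854
  t11: +4.7042
  t12: +0.7037
  t13: -0.3346
  t14: +1.4494
  t15: -1.1016
  t16: +12.2366
  t17: +2.9091
  t18: +2.2923
  t19: +3.8078
  t20: -0.6944
  t21: +1.9088
  t22: +42.5099
  t23: +18.9155
  t24: +13.1927
  t25: +2.6417
  t26: +3.6836
  t27: +1.5722
  t28: +3.4076
  t29: +3.5404
  t30: +1.3029
  t31: +12.5902
  t32: +0.5917
  t33: +5.9210
Σ = +190.3273 → |volume| = 190.33

Directed edges: 99 total; 3 unmatched, e.g. (-2.43,5.08,2.38)→(-2.97,0.56,-2.83) → open.

190.33 OPEN


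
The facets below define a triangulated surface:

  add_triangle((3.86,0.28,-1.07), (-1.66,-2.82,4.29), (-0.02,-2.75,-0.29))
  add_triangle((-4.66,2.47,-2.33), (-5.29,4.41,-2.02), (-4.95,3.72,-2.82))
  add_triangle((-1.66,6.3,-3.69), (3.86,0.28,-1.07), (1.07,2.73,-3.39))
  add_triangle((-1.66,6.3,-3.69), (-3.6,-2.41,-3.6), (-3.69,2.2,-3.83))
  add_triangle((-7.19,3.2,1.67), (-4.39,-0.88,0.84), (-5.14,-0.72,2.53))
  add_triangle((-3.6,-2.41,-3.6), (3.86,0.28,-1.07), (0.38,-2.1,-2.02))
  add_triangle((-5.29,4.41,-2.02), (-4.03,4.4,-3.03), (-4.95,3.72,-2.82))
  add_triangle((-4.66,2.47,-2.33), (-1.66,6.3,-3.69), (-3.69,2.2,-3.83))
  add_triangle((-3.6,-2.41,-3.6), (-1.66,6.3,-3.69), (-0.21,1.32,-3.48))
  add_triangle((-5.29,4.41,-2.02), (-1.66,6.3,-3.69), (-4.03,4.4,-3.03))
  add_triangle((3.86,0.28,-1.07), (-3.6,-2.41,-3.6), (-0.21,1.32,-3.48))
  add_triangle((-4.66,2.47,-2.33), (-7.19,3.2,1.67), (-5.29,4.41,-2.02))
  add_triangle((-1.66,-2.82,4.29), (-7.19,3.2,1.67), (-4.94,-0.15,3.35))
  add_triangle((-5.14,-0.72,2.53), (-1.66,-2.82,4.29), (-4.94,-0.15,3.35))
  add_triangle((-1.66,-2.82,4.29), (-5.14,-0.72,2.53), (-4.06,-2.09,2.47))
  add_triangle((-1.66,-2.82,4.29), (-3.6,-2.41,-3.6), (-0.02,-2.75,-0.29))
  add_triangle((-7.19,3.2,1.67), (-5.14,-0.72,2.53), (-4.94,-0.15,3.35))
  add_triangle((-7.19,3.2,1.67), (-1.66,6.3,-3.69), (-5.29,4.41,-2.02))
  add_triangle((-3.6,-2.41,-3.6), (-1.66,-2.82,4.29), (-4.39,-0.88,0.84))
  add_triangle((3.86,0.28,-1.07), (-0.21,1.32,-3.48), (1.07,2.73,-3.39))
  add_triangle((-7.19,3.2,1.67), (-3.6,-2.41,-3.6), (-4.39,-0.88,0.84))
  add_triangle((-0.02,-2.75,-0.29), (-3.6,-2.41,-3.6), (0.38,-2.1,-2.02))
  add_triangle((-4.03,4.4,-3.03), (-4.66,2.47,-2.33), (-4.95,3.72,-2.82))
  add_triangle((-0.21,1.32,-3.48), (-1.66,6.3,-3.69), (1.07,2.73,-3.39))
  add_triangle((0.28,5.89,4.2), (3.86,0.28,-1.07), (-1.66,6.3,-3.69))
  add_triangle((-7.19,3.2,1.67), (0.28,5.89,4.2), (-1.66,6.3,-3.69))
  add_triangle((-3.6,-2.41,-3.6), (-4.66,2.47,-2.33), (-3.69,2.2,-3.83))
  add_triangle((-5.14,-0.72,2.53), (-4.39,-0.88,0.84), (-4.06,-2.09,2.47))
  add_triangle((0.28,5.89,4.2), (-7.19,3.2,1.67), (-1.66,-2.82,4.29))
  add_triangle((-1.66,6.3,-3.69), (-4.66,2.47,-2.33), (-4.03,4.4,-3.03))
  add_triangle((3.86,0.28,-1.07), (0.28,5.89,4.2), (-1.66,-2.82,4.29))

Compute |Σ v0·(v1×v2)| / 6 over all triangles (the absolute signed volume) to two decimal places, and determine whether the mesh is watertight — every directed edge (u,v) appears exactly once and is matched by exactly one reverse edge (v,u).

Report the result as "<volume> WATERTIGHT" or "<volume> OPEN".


Per-triangle v0·(v1×v2)/6:
  t1: +7.2853
  t2: +0.9625
  t3: +5.6955
  t4: +5.0658
  t5: +5.1849
  t6: +3.6464
  t7: +1.3874
  t8: +7.8138
  t9: +12.7619
  t10: +3.6598
  t11: +8.8410
  t12: +6.8641
  t13: +1.5954
  t14: +3.6483
  t15: +3.4807
  t16: +10.0465
  t17: +4.1780
  t18: +11.6104
  t19: +12.7121
  t20: +3.3803
  t21: +14.2008
  t22: +3.5593
  t23: +0.2576
  t24: +4.8265
  t25: +33.3402
  t26: +57.7976
  t27: +6.9985
  t28: +1.8284
  t29: +46.3301
  t30: +0.7560
  t31: +21.8912
Σ = +311.6066 → |volume| = 311.61

Directed edges: 93 total; 9 unmatched, e.g. (-0.02,-2.75,-0.29)→(3.86,0.28,-1.07) → open.

311.61 OPEN


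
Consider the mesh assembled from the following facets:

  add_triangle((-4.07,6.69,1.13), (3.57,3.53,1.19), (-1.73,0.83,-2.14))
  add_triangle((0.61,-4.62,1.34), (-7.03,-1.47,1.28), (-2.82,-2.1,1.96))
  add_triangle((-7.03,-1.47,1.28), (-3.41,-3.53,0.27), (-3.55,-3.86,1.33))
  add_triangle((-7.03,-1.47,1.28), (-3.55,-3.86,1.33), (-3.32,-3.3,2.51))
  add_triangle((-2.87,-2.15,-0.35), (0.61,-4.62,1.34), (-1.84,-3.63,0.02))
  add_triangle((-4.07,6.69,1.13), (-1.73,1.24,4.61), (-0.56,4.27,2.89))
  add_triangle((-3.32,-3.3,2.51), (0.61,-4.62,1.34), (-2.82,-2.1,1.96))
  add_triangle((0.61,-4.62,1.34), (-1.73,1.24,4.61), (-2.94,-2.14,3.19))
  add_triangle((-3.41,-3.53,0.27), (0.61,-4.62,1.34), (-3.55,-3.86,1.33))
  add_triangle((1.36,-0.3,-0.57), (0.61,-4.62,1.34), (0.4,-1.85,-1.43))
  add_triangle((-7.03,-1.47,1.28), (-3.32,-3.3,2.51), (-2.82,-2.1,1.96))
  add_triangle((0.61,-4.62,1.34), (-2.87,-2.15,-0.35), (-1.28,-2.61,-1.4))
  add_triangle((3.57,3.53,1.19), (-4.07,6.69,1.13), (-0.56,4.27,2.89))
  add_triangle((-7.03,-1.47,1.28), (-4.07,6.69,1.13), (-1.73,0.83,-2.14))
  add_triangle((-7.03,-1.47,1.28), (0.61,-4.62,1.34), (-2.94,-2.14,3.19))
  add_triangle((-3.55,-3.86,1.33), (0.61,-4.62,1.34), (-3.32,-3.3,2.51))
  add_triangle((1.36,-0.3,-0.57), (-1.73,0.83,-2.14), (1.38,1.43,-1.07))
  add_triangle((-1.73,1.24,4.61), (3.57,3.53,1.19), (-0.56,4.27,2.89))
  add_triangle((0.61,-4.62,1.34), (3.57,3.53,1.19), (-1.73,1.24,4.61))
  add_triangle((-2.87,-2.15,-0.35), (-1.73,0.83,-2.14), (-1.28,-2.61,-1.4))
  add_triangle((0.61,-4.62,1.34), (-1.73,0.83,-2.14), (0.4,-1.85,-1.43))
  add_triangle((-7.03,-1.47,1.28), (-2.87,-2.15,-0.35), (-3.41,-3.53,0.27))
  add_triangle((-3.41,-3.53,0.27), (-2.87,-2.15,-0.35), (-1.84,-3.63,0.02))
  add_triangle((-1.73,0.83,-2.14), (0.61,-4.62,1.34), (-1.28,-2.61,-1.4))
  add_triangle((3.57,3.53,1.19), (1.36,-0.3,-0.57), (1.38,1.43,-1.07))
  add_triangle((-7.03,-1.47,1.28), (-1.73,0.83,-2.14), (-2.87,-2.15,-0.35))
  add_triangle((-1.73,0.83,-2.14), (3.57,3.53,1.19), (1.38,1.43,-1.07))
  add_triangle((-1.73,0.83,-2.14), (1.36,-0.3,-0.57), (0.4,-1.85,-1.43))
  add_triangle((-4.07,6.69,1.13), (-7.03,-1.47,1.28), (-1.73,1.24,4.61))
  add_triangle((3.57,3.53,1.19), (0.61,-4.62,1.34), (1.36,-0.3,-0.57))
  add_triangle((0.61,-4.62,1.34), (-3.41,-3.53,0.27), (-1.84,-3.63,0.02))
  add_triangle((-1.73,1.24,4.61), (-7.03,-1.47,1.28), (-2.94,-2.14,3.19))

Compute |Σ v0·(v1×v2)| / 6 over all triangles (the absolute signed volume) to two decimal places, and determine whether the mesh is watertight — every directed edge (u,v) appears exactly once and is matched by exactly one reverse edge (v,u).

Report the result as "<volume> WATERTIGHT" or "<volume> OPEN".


Per-triangle v0·(v1×v2)/6:
  t1: +13.7254
  t2: -5.4787
  t3: +3.5381
  t4: +4.8734
  t5: -0.7696
  t6: +12.3576
  t7: +0.2033
  t8: +9.2329
  t9: +2.9845
  t10: +1.9206
  t11: +1.0445
  t12: +4.0204
  t13: +12.4769
  t14: +22.2344
  t15: +12.1737
  t16: +4.2456
  t17: +1.0764
  t18: +9.4849
  t19: +18.1146
  t20: +2.7885
  t21: +2.6815
  t22: +2.2427
  t23: +0.6246
  t24: -0.3155
  t25: +1.5372
  t26: +5.6765
  t27: +2.2520
  t28: +1.2724
  t29: +37.2190
  t30: +4.2927
  t31: +1.7364
  t32: +12.6576
Σ = +202.1245 → |volume| = 202.12

Directed edges: 96 total, each appears once with its reverse present → watertight.

202.12 WATERTIGHT


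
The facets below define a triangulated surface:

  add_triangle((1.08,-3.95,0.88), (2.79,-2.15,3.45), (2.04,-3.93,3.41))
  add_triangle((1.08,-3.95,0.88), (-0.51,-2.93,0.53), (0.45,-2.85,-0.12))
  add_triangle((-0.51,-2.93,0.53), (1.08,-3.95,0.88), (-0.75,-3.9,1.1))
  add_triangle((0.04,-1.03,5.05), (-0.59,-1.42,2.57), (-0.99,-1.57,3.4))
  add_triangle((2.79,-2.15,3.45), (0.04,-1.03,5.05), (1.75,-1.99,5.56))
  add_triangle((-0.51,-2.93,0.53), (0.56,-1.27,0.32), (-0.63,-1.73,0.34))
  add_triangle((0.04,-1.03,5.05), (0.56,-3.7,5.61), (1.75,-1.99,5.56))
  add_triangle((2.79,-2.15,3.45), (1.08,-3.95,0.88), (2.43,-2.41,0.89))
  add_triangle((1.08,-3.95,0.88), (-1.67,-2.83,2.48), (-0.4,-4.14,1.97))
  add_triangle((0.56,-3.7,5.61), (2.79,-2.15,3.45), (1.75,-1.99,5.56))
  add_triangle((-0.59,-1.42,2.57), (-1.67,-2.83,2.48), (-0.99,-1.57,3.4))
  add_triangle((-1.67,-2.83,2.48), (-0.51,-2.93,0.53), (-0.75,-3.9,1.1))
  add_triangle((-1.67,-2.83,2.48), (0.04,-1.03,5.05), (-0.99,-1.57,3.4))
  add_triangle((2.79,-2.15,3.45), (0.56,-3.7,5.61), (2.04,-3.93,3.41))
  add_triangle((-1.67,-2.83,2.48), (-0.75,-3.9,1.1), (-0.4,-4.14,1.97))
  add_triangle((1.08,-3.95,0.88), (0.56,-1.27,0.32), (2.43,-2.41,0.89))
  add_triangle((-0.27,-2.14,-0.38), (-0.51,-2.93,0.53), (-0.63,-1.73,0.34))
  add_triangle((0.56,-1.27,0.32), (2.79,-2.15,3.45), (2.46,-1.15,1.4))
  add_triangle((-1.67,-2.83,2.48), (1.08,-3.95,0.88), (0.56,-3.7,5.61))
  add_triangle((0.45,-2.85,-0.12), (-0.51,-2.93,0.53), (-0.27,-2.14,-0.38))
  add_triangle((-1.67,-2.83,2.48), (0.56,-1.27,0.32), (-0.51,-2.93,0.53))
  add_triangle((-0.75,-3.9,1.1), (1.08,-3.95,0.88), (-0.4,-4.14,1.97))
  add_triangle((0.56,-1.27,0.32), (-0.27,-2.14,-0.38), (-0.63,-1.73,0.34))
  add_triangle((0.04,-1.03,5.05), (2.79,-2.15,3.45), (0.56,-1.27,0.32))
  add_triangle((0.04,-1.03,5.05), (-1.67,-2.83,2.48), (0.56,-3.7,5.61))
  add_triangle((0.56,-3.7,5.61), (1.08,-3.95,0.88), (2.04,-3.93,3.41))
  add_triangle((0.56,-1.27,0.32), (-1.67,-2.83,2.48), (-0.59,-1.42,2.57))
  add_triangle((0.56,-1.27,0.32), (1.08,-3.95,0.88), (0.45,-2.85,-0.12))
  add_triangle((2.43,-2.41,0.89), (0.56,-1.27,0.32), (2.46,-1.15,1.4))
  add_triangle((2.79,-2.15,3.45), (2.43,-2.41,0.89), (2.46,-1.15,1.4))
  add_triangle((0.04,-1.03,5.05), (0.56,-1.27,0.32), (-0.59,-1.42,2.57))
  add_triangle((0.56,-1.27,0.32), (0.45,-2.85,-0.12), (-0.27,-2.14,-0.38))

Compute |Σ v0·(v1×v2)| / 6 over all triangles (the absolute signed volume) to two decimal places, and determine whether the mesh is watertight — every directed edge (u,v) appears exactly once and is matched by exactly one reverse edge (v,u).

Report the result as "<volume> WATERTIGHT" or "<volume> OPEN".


Per-triangle v0·(v1×v2)/6:
  t1: +1.7860
  t2: +0.6250
  t3: +0.3463
  t4: -0.3165
  t5: -0.0864
  t6: +0.0248
  t7: +3.2983
  t8: +2.9522
  t9: +0.1798
  t10: +3.6947
  t11: -0.2765
  t12: +0.1585
  t13: +0.7428
  t14: +4.0431
  t15: +1.0202
  t16: +0.0062
  t17: +0.1218
  t18: -0.7693
  t19: +7.1494
  t20: +0.3226
  t21: -0.8026
  t22: +1.0196
  t23: -0.2464
  t24: -2.1227
  t25: +4.6432
  t26: +3.7954
  t27: -0.9115
  t28: +0.0977
  t29: -0.2044
  t30: +1.1436
  t31: -1.0392
  t32: -0.0583
Σ = +30.3374 → |volume| = 30.34

Directed edges: 96 total, each appears once with its reverse present → watertight.

30.34 WATERTIGHT


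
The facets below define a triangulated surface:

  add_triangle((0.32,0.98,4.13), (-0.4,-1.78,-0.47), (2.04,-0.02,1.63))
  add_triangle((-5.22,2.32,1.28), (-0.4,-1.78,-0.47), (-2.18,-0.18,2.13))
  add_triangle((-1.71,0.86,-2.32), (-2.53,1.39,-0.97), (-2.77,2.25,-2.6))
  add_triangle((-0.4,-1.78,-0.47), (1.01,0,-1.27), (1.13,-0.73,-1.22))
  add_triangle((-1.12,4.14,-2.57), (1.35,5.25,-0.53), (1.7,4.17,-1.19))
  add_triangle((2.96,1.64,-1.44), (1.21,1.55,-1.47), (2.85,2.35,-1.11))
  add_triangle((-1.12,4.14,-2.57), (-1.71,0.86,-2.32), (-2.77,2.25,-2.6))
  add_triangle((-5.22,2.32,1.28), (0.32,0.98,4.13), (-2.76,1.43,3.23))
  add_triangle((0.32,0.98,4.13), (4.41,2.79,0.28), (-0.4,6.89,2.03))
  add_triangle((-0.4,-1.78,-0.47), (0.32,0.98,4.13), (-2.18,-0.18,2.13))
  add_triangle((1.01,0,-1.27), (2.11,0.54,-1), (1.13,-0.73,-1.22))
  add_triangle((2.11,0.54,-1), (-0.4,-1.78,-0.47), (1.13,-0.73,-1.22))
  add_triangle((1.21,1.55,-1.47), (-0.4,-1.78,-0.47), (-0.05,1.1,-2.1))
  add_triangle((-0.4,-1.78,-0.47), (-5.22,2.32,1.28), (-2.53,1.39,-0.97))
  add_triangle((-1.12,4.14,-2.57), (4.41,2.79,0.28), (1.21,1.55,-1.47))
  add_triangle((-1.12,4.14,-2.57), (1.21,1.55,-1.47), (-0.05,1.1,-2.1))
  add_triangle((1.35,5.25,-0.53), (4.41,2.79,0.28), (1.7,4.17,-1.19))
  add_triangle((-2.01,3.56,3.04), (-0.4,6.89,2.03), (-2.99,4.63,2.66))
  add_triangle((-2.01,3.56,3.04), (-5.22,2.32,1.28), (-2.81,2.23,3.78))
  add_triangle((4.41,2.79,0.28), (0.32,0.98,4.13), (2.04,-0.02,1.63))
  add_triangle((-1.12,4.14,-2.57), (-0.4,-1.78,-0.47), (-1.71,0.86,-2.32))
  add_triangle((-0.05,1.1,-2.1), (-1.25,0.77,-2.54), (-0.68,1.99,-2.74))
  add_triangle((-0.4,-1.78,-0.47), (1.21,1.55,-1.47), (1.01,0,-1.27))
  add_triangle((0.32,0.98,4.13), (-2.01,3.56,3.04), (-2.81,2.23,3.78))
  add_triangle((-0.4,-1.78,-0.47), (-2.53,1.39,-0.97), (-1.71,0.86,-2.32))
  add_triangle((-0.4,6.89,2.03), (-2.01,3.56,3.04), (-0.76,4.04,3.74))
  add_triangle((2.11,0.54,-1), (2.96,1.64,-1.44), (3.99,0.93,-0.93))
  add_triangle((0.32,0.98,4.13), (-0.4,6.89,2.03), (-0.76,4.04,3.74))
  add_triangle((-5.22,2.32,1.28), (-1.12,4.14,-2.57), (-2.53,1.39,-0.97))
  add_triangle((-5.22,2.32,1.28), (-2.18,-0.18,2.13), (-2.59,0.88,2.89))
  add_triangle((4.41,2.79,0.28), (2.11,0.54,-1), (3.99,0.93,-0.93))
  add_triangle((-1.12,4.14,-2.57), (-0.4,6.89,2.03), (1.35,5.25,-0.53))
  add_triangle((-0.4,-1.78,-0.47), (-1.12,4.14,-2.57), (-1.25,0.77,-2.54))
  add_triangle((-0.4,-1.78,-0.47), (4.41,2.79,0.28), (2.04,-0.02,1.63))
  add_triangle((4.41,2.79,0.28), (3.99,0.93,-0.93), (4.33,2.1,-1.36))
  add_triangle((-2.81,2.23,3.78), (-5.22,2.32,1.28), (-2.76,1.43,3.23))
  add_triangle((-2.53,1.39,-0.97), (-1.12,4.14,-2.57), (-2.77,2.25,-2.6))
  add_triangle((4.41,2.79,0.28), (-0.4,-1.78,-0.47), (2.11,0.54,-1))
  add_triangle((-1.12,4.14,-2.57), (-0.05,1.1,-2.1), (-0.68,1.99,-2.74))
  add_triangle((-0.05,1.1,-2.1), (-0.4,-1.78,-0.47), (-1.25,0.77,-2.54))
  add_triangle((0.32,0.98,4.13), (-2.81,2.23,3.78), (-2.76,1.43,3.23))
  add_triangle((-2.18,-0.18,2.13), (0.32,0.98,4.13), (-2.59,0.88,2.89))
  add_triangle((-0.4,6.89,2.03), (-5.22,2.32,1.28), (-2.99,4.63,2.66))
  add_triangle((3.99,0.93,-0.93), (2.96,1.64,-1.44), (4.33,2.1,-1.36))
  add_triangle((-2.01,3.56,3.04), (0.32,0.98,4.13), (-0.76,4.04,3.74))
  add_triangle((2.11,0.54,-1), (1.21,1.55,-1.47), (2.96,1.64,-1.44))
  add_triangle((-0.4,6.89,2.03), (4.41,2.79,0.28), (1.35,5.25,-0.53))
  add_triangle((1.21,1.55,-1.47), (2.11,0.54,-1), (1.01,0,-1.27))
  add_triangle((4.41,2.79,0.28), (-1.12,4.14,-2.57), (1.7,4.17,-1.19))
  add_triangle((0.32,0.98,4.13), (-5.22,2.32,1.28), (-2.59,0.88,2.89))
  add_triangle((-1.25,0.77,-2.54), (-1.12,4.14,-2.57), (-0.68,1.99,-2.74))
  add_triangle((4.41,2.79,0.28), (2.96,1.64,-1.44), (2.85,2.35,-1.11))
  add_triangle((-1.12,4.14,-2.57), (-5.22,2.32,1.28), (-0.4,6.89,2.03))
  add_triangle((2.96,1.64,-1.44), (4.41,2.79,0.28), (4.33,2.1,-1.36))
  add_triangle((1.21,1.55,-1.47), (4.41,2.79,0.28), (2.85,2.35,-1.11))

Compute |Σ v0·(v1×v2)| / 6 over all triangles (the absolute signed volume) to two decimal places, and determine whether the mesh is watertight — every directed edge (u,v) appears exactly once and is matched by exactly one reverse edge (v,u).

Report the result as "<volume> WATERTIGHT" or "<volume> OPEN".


147.77 OPEN

Per-triangle v0·(v1×v2)/6:
  t1: +2.2996
  t2: +3.2853
  t3: +0.5626
  t4: +0.1798
  t5: +2.6520
  t6: +0.4552
  t7: +1.4371
  t8: -1.7483
  t9: +20.4018
  t10: +2.5217
  t11: +0.2214
  t12: +0.1674
  t13: +0.7768
  t14: +2.8401
  t15: +4.0716
  t16: +1.5065
  t17: +2.7932
  t18: +3.5384
  t19: +4.9969
  t20: +4.8164
  t21: +0.5190
  t22: +0.3516
  t23: +0.2384
  t24: +4.0023
  t25: +1.3929
  t26: +4.0785
  t27: +0.2970
  t28: +3.4213
  t29: +4.3823
  t30: +1.8775
  t31: -0.6374
  t32: +9.2994
  t33: +0.1222
  t34: +2.1123
  t35: +1.3597
  t36: +1.6326
  t37: +1.6286
  t38: +1.0129
  t39: +0.3955
  t40: +0.7673
  t41: +1.3449
  t42: +1.6411
  t43: +5.7035
  t44: +0.3225
  t45: +2.8216
  t46: +0.2620
  t47: +9.8736
  t48: +0.4267
  t49: +1.0581
  t50: +3.1942
  t51: +0.8800
  t52: +0.8752
  t53: +22.7334
  t54: +0.4855
  t55: +0.1225
Σ = +147.7740 → |volume| = 147.77

Directed edges: 165 total; 3 unmatched, e.g. (-2.99,4.63,2.66)→(-2.01,3.56,3.04) → open.


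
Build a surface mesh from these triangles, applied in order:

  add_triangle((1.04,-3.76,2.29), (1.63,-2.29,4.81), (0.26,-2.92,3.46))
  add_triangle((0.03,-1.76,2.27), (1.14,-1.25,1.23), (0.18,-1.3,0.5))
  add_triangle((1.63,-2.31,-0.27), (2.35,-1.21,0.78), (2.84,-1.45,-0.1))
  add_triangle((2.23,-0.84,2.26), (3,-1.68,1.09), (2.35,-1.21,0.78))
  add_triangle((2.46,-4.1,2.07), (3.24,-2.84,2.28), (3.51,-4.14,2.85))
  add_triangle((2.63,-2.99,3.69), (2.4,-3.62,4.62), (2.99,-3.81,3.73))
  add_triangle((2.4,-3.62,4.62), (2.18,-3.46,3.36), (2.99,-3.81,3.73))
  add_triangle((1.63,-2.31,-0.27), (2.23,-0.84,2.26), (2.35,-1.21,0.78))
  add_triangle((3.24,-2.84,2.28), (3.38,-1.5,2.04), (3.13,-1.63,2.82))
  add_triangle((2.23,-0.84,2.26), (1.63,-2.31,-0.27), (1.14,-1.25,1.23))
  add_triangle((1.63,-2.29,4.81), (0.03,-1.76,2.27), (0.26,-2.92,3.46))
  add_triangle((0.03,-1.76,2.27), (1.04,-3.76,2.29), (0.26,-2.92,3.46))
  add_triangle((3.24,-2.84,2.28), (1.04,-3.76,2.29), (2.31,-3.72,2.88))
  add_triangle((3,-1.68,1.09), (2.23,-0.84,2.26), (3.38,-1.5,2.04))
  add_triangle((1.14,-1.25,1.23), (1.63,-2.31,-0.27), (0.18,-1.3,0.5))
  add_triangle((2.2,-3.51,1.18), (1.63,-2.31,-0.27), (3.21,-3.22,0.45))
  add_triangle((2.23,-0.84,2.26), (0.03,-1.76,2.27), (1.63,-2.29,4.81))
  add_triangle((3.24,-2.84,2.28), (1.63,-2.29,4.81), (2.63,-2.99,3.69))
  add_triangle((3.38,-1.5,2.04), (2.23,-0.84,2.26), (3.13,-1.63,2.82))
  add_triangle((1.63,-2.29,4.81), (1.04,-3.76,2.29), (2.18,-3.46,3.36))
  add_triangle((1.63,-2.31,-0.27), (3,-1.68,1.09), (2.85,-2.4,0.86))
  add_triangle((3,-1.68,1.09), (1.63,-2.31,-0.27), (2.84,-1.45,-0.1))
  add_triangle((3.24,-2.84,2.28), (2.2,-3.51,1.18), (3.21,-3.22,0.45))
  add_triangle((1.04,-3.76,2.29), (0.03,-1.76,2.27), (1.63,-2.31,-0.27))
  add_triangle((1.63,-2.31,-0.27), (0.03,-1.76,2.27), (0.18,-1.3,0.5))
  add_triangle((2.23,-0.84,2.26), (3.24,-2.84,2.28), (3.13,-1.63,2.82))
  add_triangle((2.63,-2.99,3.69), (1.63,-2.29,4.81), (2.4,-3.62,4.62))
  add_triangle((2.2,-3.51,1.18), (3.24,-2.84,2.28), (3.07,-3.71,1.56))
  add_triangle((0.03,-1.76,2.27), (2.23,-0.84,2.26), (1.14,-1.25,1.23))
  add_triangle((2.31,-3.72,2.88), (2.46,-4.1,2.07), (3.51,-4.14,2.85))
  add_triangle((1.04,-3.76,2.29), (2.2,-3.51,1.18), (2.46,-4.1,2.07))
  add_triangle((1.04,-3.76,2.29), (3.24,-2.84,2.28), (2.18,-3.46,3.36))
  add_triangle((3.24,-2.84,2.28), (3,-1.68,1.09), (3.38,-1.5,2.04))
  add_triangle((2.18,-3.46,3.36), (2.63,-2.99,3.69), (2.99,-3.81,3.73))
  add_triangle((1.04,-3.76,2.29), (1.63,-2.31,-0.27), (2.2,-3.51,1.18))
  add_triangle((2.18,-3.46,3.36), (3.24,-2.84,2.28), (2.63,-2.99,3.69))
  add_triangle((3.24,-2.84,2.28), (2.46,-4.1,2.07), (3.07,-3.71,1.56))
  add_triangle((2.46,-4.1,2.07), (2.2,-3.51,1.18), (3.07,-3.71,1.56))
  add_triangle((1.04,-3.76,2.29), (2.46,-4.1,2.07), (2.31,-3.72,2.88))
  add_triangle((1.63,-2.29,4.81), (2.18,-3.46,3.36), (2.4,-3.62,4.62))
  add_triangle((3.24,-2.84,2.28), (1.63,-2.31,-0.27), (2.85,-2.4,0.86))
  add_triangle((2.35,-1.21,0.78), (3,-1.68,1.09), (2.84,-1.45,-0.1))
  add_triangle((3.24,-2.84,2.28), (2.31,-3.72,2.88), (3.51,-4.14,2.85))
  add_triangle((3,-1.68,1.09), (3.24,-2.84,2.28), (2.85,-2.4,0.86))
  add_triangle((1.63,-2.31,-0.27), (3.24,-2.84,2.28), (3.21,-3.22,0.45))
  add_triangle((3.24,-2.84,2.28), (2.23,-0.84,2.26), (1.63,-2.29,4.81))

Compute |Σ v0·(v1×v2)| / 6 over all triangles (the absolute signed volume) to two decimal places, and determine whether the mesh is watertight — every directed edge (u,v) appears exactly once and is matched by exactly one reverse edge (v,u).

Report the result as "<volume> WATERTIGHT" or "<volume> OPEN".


16.10 WATERTIGHT

Per-triangle v0·(v1×v2)/6:
  t1: +2.2223
  t2: -0.3684
  t3: -0.6045
  t4: +0.0919
  t5: +0.2043
  t6: +0.4073
  t7: +0.3734
  t8: -0.7776
  t9: +0.6912
  t10: -0.6332
  t11: +0.2573
  t12: +0.0702
  t13: -0.5032
  t14: -0.1188
  t15: -0.4554
  t16: +0.6623
  t17: -0.6575
  t18: +0.4989
  t19: +0.2025
  t20: +1.8351
  t21: +0.2240
  t22: +0.8513
  t23: +1.4641
  t24: -0.2641
  t25: +0.3986
  t26: +0.0437
  t27: +0.7460
  t28: -0.3102
  t29: -0.6345
  t30: +0.6619
  t31: +0.4669
  t32: +1.5051
  t33: +0.6329
  t34: -0.2544
  t35: +0.6968
  t36: +0.8635
  t37: +0.8166
  t38: +0.3214
  t39: +0.8533
  t40: +0.0585
  t41: +0.6202
  t42: +0.0548
  t43: +0.3724
  t44: +0.5333
  t45: -0.5499
  t46: +2.5261
Σ = +16.0970 → |volume| = 16.10

Directed edges: 138 total, each appears once with its reverse present → watertight.


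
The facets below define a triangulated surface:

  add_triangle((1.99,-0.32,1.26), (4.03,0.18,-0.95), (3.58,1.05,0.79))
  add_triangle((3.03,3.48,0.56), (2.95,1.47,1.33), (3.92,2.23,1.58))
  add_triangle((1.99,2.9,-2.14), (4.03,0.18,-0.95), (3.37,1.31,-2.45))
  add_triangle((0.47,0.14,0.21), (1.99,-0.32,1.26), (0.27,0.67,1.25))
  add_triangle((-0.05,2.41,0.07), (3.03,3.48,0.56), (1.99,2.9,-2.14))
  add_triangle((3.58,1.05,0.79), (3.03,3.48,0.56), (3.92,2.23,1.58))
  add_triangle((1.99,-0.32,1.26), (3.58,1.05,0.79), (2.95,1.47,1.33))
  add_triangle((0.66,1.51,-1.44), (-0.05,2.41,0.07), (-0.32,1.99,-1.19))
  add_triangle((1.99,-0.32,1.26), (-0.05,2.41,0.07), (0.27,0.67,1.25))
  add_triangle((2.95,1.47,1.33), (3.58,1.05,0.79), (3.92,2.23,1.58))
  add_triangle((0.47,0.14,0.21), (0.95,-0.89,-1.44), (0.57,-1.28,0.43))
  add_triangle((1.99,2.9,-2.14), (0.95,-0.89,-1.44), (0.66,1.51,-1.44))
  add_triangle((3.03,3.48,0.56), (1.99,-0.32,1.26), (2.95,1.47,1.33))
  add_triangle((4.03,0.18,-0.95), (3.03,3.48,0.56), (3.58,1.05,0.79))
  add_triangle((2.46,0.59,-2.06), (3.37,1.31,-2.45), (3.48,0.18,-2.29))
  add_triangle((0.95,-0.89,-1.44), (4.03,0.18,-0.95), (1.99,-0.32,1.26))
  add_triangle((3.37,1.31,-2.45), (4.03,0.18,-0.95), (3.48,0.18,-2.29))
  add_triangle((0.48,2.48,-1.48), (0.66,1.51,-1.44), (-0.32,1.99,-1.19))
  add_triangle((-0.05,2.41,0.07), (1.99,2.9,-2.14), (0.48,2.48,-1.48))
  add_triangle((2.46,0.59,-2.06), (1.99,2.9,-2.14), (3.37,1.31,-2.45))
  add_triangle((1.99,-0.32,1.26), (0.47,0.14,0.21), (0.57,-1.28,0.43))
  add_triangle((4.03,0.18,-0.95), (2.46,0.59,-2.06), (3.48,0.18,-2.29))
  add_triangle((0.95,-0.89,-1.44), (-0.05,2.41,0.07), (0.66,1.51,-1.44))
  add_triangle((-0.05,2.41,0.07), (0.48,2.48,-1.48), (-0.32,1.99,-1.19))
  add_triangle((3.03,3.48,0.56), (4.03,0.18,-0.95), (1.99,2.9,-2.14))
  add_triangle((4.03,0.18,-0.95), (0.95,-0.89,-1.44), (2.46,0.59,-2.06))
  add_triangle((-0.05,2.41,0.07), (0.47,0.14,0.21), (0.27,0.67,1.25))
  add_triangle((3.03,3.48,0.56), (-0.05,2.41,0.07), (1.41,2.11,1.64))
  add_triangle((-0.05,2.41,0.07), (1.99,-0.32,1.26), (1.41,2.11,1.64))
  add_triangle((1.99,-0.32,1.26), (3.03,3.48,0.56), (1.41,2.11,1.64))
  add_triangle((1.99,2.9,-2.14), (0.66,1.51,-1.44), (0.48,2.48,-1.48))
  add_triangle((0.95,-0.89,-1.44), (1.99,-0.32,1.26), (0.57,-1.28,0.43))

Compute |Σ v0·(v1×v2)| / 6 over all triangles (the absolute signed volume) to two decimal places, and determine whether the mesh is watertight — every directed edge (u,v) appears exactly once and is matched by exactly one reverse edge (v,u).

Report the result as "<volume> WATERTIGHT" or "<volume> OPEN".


27.46 OPEN

Per-triangle v0·(v1×v2)/6:
  t1: +1.4825
  t2: +0.0718
  t3: +1.8247
  t4: -0.0979
  t5: +3.1494
  t6: +1.1755
  t7: +0.6623
  t8: -0.5126
  t9: +0.8356
  t10: +0.1797
  t11: -0.2279
  t12: +0.6269
  t13: -0.1684
  t14: +2.9088
  t15: +0.2283
  t16: +1.4169
  t17: +1.1172
  t18: +0.1574
  t19: +0.8033
  t20: +0.4670
  t21: -0.0296
  t22: -0.4495
  t23: -0.1625
  t24: +0.4401
  t25: +6.1596
  t26: +1.3191
  t27: -0.2103
  t28: +1.6992
  t29: -0.5165
  t30: +2.0361
  t31: +0.2560
  t32: +0.8215
Σ = +27.4637 → |volume| = 27.46

Directed edges: 96 total; 6 unmatched, e.g. (0.47,0.14,0.21)→(0.95,-0.89,-1.44) → open.


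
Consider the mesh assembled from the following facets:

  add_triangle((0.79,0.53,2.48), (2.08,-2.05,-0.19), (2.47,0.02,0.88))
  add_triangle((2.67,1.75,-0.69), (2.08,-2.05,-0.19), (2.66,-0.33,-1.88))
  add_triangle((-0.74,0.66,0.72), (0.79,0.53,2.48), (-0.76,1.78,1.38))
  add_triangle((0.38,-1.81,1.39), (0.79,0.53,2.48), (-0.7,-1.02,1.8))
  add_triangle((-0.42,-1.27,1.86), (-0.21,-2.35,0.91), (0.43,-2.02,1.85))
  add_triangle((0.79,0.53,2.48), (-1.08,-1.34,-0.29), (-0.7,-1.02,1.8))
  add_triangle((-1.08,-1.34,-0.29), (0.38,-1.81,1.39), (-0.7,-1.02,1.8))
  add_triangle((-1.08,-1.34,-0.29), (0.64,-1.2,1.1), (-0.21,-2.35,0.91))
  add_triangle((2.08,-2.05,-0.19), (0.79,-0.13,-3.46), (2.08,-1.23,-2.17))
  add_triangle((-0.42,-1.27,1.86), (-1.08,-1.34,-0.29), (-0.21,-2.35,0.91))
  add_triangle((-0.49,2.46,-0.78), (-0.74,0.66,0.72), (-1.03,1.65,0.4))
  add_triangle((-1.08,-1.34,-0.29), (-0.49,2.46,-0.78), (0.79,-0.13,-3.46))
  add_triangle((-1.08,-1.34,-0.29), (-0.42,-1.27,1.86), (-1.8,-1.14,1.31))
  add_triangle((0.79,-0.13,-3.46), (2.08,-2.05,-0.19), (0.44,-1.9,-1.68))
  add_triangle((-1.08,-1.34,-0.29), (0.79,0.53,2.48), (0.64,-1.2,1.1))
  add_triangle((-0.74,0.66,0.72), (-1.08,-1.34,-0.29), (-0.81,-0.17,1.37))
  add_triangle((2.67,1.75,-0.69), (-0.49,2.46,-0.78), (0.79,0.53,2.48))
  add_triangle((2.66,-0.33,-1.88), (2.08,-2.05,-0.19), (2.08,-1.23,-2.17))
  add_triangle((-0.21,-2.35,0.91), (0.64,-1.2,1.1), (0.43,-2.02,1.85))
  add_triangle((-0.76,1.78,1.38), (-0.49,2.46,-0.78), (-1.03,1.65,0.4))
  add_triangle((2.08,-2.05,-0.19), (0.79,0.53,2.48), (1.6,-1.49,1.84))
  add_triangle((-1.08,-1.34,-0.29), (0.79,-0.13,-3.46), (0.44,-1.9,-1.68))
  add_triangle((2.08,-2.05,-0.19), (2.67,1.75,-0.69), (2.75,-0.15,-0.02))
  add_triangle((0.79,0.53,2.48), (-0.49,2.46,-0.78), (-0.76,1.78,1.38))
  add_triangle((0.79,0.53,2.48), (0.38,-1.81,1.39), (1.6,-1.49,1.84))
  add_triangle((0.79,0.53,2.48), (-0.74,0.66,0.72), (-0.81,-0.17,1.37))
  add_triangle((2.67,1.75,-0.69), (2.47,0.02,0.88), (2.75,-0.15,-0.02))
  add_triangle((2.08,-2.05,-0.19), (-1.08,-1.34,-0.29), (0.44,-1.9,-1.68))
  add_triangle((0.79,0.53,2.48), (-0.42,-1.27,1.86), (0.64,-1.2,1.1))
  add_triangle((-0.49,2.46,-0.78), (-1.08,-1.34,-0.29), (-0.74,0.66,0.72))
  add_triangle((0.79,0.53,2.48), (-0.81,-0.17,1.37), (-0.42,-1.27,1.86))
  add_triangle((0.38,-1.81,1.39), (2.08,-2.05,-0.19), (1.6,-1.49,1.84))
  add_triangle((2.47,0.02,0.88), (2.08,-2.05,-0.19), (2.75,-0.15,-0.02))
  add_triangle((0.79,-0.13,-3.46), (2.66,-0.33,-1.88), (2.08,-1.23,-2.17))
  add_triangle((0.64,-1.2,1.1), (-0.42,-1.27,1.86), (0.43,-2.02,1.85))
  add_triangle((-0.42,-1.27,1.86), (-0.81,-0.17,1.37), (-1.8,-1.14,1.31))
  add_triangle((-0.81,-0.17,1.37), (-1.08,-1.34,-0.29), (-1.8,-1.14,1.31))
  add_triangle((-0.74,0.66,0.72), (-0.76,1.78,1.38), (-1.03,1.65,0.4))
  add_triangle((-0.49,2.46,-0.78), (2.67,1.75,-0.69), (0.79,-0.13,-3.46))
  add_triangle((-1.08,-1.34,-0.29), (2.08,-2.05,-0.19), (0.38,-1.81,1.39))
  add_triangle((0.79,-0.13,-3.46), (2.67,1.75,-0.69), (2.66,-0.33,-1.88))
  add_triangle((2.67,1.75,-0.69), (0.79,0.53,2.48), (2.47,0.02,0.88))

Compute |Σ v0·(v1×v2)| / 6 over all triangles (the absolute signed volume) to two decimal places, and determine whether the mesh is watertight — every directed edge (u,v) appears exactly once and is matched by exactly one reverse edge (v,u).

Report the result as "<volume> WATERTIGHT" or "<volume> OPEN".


40.30 WATERTIGHT

Per-triangle v0·(v1×v2)/6:
  t1: +1.6699
  t2: +2.1321
  t3: +0.3441
  t4: +1.0726
  t5: +0.4554
  t6: -0.0993
  t7: +0.7813
  t8: -0.0022
  t9: +0.5178
  t10: +0.6117
  t11: -0.0369
  t12: +2.1574
  t13: +0.6300
  t14: +2.0909
  t15: -0.7388
  t16: +0.3129
  t17: +3.3269
  t18: +1.1076
  t19: +0.1606
  t20: +0.4056
  t21: +0.8241
  t22: +1.2574
  t23: +0.7471
  t24: +1.1541
  t25: +0.9319
  t26: +0.4462
  t27: +0.8277
  t28: +1.1693
  t29: +0.8002
  t30: +0.6915
  t31: +0.6654
  t32: +1.0313
  t33: +0.7846
  t34: +1.2404
  t35: +0.0905
  t36: +0.3950
  t37: -0.0429
  t38: +0.1396
  t39: +4.2908
  t40: +1.3810
  t41: +2.6603
  t42: +1.9181
Σ = +40.3033 → |volume| = 40.30

Directed edges: 126 total, each appears once with its reverse present → watertight.


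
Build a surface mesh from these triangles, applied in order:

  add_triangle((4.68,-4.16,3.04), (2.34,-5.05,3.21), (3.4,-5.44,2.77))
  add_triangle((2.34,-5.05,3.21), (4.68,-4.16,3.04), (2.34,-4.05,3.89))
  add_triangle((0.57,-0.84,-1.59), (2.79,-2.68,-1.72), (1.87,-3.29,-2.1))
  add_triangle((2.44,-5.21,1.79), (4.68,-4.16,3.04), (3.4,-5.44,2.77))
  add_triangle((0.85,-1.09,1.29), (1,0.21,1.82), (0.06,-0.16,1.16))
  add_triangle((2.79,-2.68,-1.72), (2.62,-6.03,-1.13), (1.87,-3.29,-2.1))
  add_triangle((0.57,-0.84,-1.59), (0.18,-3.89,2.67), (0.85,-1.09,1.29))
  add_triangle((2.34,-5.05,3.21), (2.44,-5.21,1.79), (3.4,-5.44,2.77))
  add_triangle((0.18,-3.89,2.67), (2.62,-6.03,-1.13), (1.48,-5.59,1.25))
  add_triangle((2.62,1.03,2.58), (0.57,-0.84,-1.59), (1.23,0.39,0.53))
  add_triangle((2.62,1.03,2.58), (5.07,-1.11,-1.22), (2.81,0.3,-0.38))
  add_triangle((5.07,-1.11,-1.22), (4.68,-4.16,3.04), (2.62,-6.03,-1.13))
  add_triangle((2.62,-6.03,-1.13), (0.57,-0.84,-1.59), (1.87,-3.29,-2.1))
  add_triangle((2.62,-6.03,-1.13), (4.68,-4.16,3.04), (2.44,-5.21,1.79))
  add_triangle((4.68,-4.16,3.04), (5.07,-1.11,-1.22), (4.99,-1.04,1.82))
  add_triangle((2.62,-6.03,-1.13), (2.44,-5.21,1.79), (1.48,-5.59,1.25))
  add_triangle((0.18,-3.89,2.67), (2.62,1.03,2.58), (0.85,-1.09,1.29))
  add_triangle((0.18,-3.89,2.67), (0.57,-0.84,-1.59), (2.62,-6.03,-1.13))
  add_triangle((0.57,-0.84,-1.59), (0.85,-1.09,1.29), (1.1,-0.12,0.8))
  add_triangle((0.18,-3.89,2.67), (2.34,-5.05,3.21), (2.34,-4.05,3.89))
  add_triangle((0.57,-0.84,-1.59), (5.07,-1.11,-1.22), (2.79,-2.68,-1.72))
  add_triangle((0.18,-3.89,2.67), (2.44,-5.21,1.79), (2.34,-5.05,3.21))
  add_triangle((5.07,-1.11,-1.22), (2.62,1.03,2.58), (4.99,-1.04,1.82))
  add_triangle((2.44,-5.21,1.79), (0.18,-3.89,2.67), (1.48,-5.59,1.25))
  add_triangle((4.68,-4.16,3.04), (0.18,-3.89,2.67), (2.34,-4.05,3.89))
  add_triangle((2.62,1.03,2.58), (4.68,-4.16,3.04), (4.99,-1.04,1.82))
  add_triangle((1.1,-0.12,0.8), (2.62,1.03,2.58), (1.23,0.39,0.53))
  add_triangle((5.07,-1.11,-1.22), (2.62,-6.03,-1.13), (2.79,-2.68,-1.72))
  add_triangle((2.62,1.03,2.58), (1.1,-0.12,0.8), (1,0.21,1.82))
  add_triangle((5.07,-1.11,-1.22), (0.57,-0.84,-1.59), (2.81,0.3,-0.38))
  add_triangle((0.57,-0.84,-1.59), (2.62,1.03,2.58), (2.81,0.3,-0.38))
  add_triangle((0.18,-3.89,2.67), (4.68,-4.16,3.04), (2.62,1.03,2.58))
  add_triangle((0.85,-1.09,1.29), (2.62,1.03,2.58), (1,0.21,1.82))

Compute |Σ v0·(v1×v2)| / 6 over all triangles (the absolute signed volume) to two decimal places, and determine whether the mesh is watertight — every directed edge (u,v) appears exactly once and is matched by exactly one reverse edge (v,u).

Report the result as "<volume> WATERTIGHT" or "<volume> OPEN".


79.28 OPEN

Per-triangle v0·(v1×v2)/6:
  t1: +1.8865
  t2: +2.8935
  t3: +0.7315
  t4: +0.9451
  t5: +0.2295
  t6: +1.8844
  t7: -1.3097
  t8: +1.1112
  t9: +0.2459
  t10: +0.2286
  t11: +2.0815
  t12: +20.5322
  t13: +0.3286
  t14: +7.3093
  t15: +8.1879
  t16: +3.0449
  t17: -0.7668
  t18: +1.4739
  t19: -0.4623
  t20: +1.8736
  t21: +1.9065
  t22: +2.0737
  t23: +3.9509
  t24: +2.2737
  t25: -2.9722
  t26: +6.0496
  t27: -0.1528
  t28: +3.9615
  t29: -0.2241
  t30: +0.9446
  t31: -0.7064
  t32: +9.2437
  t33: +0.4832
Σ = +79.2813 → |volume| = 79.28

Directed edges: 99 total; 7 unmatched, e.g. (1,0.21,1.82)→(0.06,-0.16,1.16) → open.


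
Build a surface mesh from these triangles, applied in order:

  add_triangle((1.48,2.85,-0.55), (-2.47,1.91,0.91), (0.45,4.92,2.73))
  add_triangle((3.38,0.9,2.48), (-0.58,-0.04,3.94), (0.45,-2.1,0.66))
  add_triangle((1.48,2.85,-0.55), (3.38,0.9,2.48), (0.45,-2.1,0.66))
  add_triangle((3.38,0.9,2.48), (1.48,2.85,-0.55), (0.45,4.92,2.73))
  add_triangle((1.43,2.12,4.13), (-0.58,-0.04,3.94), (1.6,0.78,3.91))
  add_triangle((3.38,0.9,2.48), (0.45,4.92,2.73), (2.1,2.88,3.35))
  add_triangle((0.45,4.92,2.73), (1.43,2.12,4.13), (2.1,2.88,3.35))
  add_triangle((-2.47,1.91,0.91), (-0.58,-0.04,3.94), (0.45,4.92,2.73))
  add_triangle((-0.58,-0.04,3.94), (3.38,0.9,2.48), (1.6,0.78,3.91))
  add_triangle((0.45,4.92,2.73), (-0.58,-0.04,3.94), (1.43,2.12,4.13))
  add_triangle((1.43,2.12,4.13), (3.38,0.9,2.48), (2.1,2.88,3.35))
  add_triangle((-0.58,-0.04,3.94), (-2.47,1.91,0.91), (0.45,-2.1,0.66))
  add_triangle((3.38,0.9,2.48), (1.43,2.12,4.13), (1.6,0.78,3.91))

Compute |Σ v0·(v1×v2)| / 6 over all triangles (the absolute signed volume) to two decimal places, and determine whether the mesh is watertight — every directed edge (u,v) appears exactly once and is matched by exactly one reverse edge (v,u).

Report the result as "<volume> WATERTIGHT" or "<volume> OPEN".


47.62 OPEN

Per-triangle v0·(v1×v2)/6:
  t1: +4.7721
  t2: +5.4804
  t3: +1.5894
  t4: +7.7438
  t5: +1.9916
  t6: +1.7547
  t7: +2.6724
  t8: +8.6634
  t9: +0.6941
  t10: +5.4120
  t11: +2.2552
  t12: +2.5215
  t13: +2.0664
Σ = +47.6171 → |volume| = 47.62

Directed edges: 39 total; 3 unmatched, e.g. (1.48,2.85,-0.55)→(-2.47,1.91,0.91) → open.


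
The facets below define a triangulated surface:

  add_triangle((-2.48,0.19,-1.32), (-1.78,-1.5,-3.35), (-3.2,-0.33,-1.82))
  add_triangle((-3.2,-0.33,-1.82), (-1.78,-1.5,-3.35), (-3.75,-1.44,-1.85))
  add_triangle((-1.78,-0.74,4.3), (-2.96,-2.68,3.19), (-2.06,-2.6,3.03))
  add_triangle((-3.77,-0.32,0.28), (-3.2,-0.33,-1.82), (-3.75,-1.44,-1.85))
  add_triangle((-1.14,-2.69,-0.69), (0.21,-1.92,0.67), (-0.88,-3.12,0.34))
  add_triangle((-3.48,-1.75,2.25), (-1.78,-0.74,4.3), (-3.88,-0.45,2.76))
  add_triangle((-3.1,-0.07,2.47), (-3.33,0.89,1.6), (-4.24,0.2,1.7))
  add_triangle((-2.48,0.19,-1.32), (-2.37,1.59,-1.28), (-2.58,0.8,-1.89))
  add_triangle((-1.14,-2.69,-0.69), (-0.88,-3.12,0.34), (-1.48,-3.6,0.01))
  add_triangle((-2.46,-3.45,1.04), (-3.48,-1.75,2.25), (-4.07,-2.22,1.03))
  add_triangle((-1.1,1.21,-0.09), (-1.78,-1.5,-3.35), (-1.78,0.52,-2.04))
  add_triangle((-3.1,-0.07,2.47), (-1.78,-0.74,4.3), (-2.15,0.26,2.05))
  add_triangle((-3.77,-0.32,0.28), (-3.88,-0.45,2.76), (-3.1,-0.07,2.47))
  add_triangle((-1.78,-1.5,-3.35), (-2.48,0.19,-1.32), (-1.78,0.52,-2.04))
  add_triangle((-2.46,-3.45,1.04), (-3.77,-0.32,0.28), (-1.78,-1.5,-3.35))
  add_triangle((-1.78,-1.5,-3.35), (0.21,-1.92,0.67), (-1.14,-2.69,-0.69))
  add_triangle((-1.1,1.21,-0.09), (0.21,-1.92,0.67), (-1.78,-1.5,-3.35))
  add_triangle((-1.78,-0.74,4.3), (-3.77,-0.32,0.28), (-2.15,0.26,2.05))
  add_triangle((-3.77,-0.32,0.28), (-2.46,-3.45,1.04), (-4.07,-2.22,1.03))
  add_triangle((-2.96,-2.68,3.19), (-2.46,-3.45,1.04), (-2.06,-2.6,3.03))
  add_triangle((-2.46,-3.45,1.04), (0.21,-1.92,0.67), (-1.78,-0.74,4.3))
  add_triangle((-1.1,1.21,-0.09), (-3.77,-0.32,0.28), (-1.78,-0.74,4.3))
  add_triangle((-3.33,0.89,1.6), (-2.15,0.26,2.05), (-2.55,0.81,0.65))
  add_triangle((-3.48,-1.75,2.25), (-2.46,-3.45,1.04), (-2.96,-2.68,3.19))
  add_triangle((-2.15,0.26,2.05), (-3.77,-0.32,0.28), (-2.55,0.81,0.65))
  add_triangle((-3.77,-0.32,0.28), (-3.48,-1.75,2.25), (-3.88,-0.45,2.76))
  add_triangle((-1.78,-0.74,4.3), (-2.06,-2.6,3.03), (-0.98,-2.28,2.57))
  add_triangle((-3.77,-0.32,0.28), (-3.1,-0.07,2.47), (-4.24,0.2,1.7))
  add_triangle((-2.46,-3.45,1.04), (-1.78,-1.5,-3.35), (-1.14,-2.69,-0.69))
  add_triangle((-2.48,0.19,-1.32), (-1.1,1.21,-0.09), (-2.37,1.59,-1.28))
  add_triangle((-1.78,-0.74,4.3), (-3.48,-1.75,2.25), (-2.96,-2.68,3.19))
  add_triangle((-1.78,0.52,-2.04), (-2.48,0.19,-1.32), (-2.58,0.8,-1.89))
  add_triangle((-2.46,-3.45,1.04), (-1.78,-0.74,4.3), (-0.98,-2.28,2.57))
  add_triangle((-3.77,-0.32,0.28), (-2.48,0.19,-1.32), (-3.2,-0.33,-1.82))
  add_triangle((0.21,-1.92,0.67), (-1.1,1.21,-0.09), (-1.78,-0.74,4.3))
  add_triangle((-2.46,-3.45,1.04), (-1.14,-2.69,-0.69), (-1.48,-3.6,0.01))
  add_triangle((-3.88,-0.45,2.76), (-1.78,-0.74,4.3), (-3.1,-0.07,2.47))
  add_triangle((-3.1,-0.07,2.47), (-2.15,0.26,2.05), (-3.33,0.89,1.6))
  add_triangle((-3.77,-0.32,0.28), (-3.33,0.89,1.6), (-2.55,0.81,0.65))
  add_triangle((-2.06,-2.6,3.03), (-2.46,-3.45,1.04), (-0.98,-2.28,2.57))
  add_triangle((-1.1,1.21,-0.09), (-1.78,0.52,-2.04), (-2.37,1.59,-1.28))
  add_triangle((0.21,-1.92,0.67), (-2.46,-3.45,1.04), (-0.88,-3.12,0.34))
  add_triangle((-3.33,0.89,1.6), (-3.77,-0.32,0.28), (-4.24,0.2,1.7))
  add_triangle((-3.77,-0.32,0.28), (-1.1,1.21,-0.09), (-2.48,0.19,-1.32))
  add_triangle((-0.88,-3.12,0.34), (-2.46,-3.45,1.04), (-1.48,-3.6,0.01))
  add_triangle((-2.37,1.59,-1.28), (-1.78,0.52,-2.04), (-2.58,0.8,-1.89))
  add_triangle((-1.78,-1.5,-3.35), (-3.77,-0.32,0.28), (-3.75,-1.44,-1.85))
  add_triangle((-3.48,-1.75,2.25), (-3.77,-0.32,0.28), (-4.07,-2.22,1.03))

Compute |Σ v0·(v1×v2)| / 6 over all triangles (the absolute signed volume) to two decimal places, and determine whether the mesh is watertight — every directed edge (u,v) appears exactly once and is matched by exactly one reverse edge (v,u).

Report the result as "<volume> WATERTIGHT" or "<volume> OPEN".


Per-triangle v0·(v1×v2)/6:
  t1: +0.4922
  t2: +1.5117
  t3: +1.2117
  t4: +1.3722
  t5: +0.2929
  t6: +2.7192
  t7: +0.6760
  t8: +0.2962
  t9: +0.1617
  t10: +2.0001
  t11: -0.3562
  t12: +0.5812
  t13: +0.4698
  t14: +1.1200
  t15: +7.8183
  t16: +0.7645
  t17: -1.4061
  t18: -1.8583
  t19: +0.4723
  t20: +1.0726
  t21: +3.7673
  t22: +3.3497
  t23: -0.0279
  t24: +2.0185
  t25: -1.0911
  t26: +2.1082
  t27: +1.1861
  t28: +0.6199
  t29: +2.3142
  t30: +0.2971
  t31: +2.2911
  t32: +0.1901
  t33: -2.8695
  t34: +0.5730
  t35: -1.0537
  t36: +0.4570
  t37: +0.6594
  t38: +0.3359
  t39: +0.5330
  t40: +1.0571
  t41: +0.0669
  t42: +0.6158
  t43: +0.5447
  t44: +1.1886
  t45: +0.4560
  t46: +0.2644
  t47: -0.6502
  t48: +1.6806
Σ = +40.2942 → |volume| = 40.29

Directed edges: 144 total, each appears once with its reverse present → watertight.

40.29 WATERTIGHT
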